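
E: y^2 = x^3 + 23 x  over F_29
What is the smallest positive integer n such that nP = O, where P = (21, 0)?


Compute successive multiples of P until we hit O:
  1P = (21, 0)
  2P = O

ord(P) = 2


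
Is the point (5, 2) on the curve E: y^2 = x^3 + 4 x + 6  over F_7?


Check whether y^2 = x^3 + 4 x + 6 (mod 7) for (x, y) = (5, 2).
LHS: y^2 = 2^2 mod 7 = 4
RHS: x^3 + 4 x + 6 = 5^3 + 4*5 + 6 mod 7 = 4
LHS = RHS

Yes, on the curve


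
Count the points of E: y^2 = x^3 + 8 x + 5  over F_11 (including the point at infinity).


For each x in F_11, count y with y^2 = x^3 + 8 x + 5 mod 11:
  x = 0: RHS = 5, y in [4, 7]  -> 2 point(s)
  x = 1: RHS = 3, y in [5, 6]  -> 2 point(s)
  x = 3: RHS = 1, y in [1, 10]  -> 2 point(s)
  x = 5: RHS = 5, y in [4, 7]  -> 2 point(s)
  x = 6: RHS = 5, y in [4, 7]  -> 2 point(s)
  x = 8: RHS = 9, y in [3, 8]  -> 2 point(s)
  x = 9: RHS = 3, y in [5, 6]  -> 2 point(s)
Affine points: 14. Add the point at infinity: total = 15.

#E(F_11) = 15


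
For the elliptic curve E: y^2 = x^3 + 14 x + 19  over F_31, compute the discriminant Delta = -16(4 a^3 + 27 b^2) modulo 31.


4 a^3 + 27 b^2 = 4*14^3 + 27*19^2 = 10976 + 9747 = 20723
Delta = -16 * (20723) = -331568
Delta mod 31 = 8

Delta = 8 (mod 31)


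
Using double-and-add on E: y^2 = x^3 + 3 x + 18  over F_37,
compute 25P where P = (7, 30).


k = 25 = 11001_2 (binary, LSB first: 10011)
Double-and-add from P = (7, 30):
  bit 0 = 1: acc = O + (7, 30) = (7, 30)
  bit 1 = 0: acc unchanged = (7, 30)
  bit 2 = 0: acc unchanged = (7, 30)
  bit 3 = 1: acc = (7, 30) + (18, 13) = (15, 16)
  bit 4 = 1: acc = (15, 16) + (29, 0) = (23, 9)

25P = (23, 9)


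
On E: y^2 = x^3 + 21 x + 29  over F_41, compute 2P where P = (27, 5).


Doubling: s = (3 x1^2 + a) / (2 y1)
s = (3*27^2 + 21) / (2*5) mod 41 = 24
x3 = s^2 - 2 x1 mod 41 = 24^2 - 2*27 = 30
y3 = s (x1 - x3) - y1 mod 41 = 24 * (27 - 30) - 5 = 5

2P = (30, 5)


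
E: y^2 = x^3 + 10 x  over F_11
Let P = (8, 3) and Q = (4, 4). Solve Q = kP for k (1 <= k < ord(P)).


Enumerate multiples of P until we hit Q = (4, 4):
  1P = (8, 3)
  2P = (4, 7)
  3P = (0, 0)
  4P = (4, 4)
Match found at i = 4.

k = 4


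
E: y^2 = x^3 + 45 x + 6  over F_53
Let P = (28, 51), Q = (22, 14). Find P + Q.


P != Q, so use the chord formula.
s = (y2 - y1) / (x2 - x1) = (16) / (47) mod 53 = 15
x3 = s^2 - x1 - x2 mod 53 = 15^2 - 28 - 22 = 16
y3 = s (x1 - x3) - y1 mod 53 = 15 * (28 - 16) - 51 = 23

P + Q = (16, 23)


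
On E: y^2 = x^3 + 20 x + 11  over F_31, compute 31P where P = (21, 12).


k = 31 = 11111_2 (binary, LSB first: 11111)
Double-and-add from P = (21, 12):
  bit 0 = 1: acc = O + (21, 12) = (21, 12)
  bit 1 = 1: acc = (21, 12) + (29, 26) = (17, 26)
  bit 2 = 1: acc = (17, 26) + (13, 22) = (2, 20)
  bit 3 = 1: acc = (2, 20) + (5, 9) = (3, 25)
  bit 4 = 1: acc = (3, 25) + (8, 1) = (17, 5)

31P = (17, 5)


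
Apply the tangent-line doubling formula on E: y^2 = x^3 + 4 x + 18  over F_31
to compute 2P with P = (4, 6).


Doubling: s = (3 x1^2 + a) / (2 y1)
s = (3*4^2 + 4) / (2*6) mod 31 = 25
x3 = s^2 - 2 x1 mod 31 = 25^2 - 2*4 = 28
y3 = s (x1 - x3) - y1 mod 31 = 25 * (4 - 28) - 6 = 14

2P = (28, 14)


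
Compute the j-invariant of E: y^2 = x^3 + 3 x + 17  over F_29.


Delta = -16(4 a^3 + 27 b^2) mod 29 = 9
-1728 * (4 a)^3 = -1728 * (4*3)^3 mod 29 = 1
j = 1 * 9^(-1) mod 29 = 13

j = 13 (mod 29)


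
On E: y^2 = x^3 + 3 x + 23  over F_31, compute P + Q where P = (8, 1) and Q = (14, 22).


P != Q, so use the chord formula.
s = (y2 - y1) / (x2 - x1) = (21) / (6) mod 31 = 19
x3 = s^2 - x1 - x2 mod 31 = 19^2 - 8 - 14 = 29
y3 = s (x1 - x3) - y1 mod 31 = 19 * (8 - 29) - 1 = 3

P + Q = (29, 3)


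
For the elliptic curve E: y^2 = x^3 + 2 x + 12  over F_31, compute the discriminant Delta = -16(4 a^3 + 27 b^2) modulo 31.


4 a^3 + 27 b^2 = 4*2^3 + 27*12^2 = 32 + 3888 = 3920
Delta = -16 * (3920) = -62720
Delta mod 31 = 24

Delta = 24 (mod 31)


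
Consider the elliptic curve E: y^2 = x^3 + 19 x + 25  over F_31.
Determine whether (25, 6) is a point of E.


Check whether y^2 = x^3 + 19 x + 25 (mod 31) for (x, y) = (25, 6).
LHS: y^2 = 6^2 mod 31 = 5
RHS: x^3 + 19 x + 25 = 25^3 + 19*25 + 25 mod 31 = 5
LHS = RHS

Yes, on the curve


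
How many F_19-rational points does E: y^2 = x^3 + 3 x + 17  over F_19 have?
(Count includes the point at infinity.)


For each x in F_19, count y with y^2 = x^3 + 3 x + 17 mod 19:
  x = 0: RHS = 17, y in [6, 13]  -> 2 point(s)
  x = 4: RHS = 17, y in [6, 13]  -> 2 point(s)
  x = 5: RHS = 5, y in [9, 10]  -> 2 point(s)
  x = 6: RHS = 4, y in [2, 17]  -> 2 point(s)
  x = 7: RHS = 1, y in [1, 18]  -> 2 point(s)
  x = 13: RHS = 11, y in [7, 12]  -> 2 point(s)
  x = 15: RHS = 17, y in [6, 13]  -> 2 point(s)
  x = 16: RHS = 0, y in [0]  -> 1 point(s)
Affine points: 15. Add the point at infinity: total = 16.

#E(F_19) = 16


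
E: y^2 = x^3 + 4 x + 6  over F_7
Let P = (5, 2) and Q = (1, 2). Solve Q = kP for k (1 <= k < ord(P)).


Enumerate multiples of P until we hit Q = (1, 2):
  1P = (5, 2)
  2P = (6, 1)
  3P = (4, 4)
  4P = (2, 6)
  5P = (1, 2)
Match found at i = 5.

k = 5


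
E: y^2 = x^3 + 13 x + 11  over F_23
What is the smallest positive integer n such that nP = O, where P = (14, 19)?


Compute successive multiples of P until we hit O:
  1P = (14, 19)
  2P = (7, 10)
  3P = (6, 11)
  4P = (4, 14)
  5P = (11, 17)
  6P = (1, 5)
  7P = (21, 0)
  8P = (1, 18)
  ... (continuing to 14P)
  14P = O

ord(P) = 14


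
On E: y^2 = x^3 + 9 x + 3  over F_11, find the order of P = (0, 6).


Compute successive multiples of P until we hit O:
  1P = (0, 6)
  2P = (4, 2)
  3P = (8, 2)
  4P = (6, 8)
  5P = (10, 9)
  6P = (10, 2)
  7P = (6, 3)
  8P = (8, 9)
  ... (continuing to 11P)
  11P = O

ord(P) = 11


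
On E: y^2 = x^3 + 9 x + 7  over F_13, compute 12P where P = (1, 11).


k = 12 = 1100_2 (binary, LSB first: 0011)
Double-and-add from P = (1, 11):
  bit 0 = 0: acc unchanged = O
  bit 1 = 0: acc unchanged = O
  bit 2 = 1: acc = O + (12, 6) = (12, 6)
  bit 3 = 1: acc = (12, 6) + (3, 3) = (1, 2)

12P = (1, 2)


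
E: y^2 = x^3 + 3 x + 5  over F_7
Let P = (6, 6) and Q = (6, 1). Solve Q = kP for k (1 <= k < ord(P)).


Enumerate multiples of P until we hit Q = (6, 1):
  1P = (6, 6)
  2P = (4, 2)
  3P = (1, 4)
  4P = (1, 3)
  5P = (4, 5)
  6P = (6, 1)
Match found at i = 6.

k = 6


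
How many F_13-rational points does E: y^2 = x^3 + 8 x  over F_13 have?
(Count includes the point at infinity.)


For each x in F_13, count y with y^2 = x^3 + 8 x + 0 mod 13:
  x = 0: RHS = 0, y in [0]  -> 1 point(s)
  x = 1: RHS = 9, y in [3, 10]  -> 2 point(s)
  x = 3: RHS = 12, y in [5, 8]  -> 2 point(s)
  x = 5: RHS = 9, y in [3, 10]  -> 2 point(s)
  x = 6: RHS = 4, y in [2, 11]  -> 2 point(s)
  x = 7: RHS = 9, y in [3, 10]  -> 2 point(s)
  x = 8: RHS = 4, y in [2, 11]  -> 2 point(s)
  x = 10: RHS = 1, y in [1, 12]  -> 2 point(s)
  x = 12: RHS = 4, y in [2, 11]  -> 2 point(s)
Affine points: 17. Add the point at infinity: total = 18.

#E(F_13) = 18


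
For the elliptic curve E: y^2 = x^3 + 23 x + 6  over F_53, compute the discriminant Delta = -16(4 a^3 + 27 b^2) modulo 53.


4 a^3 + 27 b^2 = 4*23^3 + 27*6^2 = 48668 + 972 = 49640
Delta = -16 * (49640) = -794240
Delta mod 53 = 18

Delta = 18 (mod 53)


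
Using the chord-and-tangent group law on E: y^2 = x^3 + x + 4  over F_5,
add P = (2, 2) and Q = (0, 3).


P != Q, so use the chord formula.
s = (y2 - y1) / (x2 - x1) = (1) / (3) mod 5 = 2
x3 = s^2 - x1 - x2 mod 5 = 2^2 - 2 - 0 = 2
y3 = s (x1 - x3) - y1 mod 5 = 2 * (2 - 2) - 2 = 3

P + Q = (2, 3)


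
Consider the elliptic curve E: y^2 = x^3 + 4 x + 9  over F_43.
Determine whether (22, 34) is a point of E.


Check whether y^2 = x^3 + 4 x + 9 (mod 43) for (x, y) = (22, 34).
LHS: y^2 = 34^2 mod 43 = 38
RHS: x^3 + 4 x + 9 = 22^3 + 4*22 + 9 mod 43 = 38
LHS = RHS

Yes, on the curve


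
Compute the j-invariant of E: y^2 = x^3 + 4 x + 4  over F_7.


Delta = -16(4 a^3 + 27 b^2) mod 7 = 3
-1728 * (4 a)^3 = -1728 * (4*4)^3 mod 7 = 1
j = 1 * 3^(-1) mod 7 = 5

j = 5 (mod 7)


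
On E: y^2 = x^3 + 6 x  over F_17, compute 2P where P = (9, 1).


Doubling: s = (3 x1^2 + a) / (2 y1)
s = (3*9^2 + 6) / (2*1) mod 17 = 14
x3 = s^2 - 2 x1 mod 17 = 14^2 - 2*9 = 8
y3 = s (x1 - x3) - y1 mod 17 = 14 * (9 - 8) - 1 = 13

2P = (8, 13)


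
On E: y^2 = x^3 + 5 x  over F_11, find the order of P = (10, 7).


Compute successive multiples of P until we hit O:
  1P = (10, 7)
  2P = (3, 8)
  3P = (7, 2)
  4P = (9, 2)
  5P = (6, 2)
  6P = (0, 0)
  7P = (6, 9)
  8P = (9, 9)
  ... (continuing to 12P)
  12P = O

ord(P) = 12


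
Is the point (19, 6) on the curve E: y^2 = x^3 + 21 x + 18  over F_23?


Check whether y^2 = x^3 + 21 x + 18 (mod 23) for (x, y) = (19, 6).
LHS: y^2 = 6^2 mod 23 = 13
RHS: x^3 + 21 x + 18 = 19^3 + 21*19 + 18 mod 23 = 8
LHS != RHS

No, not on the curve


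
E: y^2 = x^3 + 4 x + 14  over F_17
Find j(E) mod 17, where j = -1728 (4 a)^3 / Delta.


Delta = -16(4 a^3 + 27 b^2) mod 17 = 6
-1728 * (4 a)^3 = -1728 * (4*4)^3 mod 17 = 11
j = 11 * 6^(-1) mod 17 = 16

j = 16 (mod 17)


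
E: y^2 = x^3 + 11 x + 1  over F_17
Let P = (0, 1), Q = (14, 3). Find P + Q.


P != Q, so use the chord formula.
s = (y2 - y1) / (x2 - x1) = (2) / (14) mod 17 = 5
x3 = s^2 - x1 - x2 mod 17 = 5^2 - 0 - 14 = 11
y3 = s (x1 - x3) - y1 mod 17 = 5 * (0 - 11) - 1 = 12

P + Q = (11, 12)


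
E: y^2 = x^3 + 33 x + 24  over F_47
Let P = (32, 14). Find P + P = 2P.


Doubling: s = (3 x1^2 + a) / (2 y1)
s = (3*32^2 + 33) / (2*14) mod 47 = 32
x3 = s^2 - 2 x1 mod 47 = 32^2 - 2*32 = 20
y3 = s (x1 - x3) - y1 mod 47 = 32 * (32 - 20) - 14 = 41

2P = (20, 41)


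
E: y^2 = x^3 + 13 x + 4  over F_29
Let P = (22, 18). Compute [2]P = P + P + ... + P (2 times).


k = 2 = 10_2 (binary, LSB first: 01)
Double-and-add from P = (22, 18):
  bit 0 = 0: acc unchanged = O
  bit 1 = 1: acc = O + (18, 3) = (18, 3)

2P = (18, 3)


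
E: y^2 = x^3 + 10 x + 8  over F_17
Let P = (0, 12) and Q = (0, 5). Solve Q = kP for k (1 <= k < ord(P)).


Enumerate multiples of P until we hit Q = (0, 5):
  1P = (0, 12)
  2P = (1, 6)
  3P = (1, 11)
  4P = (0, 5)
Match found at i = 4.

k = 4


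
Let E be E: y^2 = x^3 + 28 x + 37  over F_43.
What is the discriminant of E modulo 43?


4 a^3 + 27 b^2 = 4*28^3 + 27*37^2 = 87808 + 36963 = 124771
Delta = -16 * (124771) = -1996336
Delta mod 43 = 25

Delta = 25 (mod 43)


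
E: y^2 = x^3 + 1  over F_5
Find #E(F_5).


For each x in F_5, count y with y^2 = x^3 + 0 x + 1 mod 5:
  x = 0: RHS = 1, y in [1, 4]  -> 2 point(s)
  x = 2: RHS = 4, y in [2, 3]  -> 2 point(s)
  x = 4: RHS = 0, y in [0]  -> 1 point(s)
Affine points: 5. Add the point at infinity: total = 6.

#E(F_5) = 6


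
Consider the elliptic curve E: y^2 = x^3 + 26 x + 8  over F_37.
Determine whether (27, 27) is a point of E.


Check whether y^2 = x^3 + 26 x + 8 (mod 37) for (x, y) = (27, 27).
LHS: y^2 = 27^2 mod 37 = 26
RHS: x^3 + 26 x + 8 = 27^3 + 26*27 + 8 mod 37 = 6
LHS != RHS

No, not on the curve


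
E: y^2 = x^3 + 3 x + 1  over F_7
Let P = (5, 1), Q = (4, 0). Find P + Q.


P != Q, so use the chord formula.
s = (y2 - y1) / (x2 - x1) = (6) / (6) mod 7 = 1
x3 = s^2 - x1 - x2 mod 7 = 1^2 - 5 - 4 = 6
y3 = s (x1 - x3) - y1 mod 7 = 1 * (5 - 6) - 1 = 5

P + Q = (6, 5)


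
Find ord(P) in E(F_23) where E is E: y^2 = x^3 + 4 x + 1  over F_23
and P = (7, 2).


Compute successive multiples of P until we hit O:
  1P = (7, 2)
  2P = (21, 10)
  3P = (8, 4)
  4P = (12, 11)
  5P = (10, 11)
  6P = (15, 20)
  7P = (19, 17)
  8P = (0, 1)
  ... (continuing to 27P)
  27P = O

ord(P) = 27


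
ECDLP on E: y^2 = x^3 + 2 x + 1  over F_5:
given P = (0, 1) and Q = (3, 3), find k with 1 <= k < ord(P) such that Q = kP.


Enumerate multiples of P until we hit Q = (3, 3):
  1P = (0, 1)
  2P = (1, 3)
  3P = (3, 3)
Match found at i = 3.

k = 3


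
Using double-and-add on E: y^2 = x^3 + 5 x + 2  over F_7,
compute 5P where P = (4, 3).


k = 5 = 101_2 (binary, LSB first: 101)
Double-and-add from P = (4, 3):
  bit 0 = 1: acc = O + (4, 3) = (4, 3)
  bit 1 = 0: acc unchanged = (4, 3)
  bit 2 = 1: acc = (4, 3) + (0, 4) = (0, 3)

5P = (0, 3)


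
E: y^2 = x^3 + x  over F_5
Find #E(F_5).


For each x in F_5, count y with y^2 = x^3 + 1 x + 0 mod 5:
  x = 0: RHS = 0, y in [0]  -> 1 point(s)
  x = 2: RHS = 0, y in [0]  -> 1 point(s)
  x = 3: RHS = 0, y in [0]  -> 1 point(s)
Affine points: 3. Add the point at infinity: total = 4.

#E(F_5) = 4


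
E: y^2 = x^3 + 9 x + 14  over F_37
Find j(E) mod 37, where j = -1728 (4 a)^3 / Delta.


Delta = -16(4 a^3 + 27 b^2) mod 37 = 22
-1728 * (4 a)^3 = -1728 * (4*9)^3 mod 37 = 26
j = 26 * 22^(-1) mod 37 = 18

j = 18 (mod 37)


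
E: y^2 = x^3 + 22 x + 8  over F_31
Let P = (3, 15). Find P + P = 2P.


Doubling: s = (3 x1^2 + a) / (2 y1)
s = (3*3^2 + 22) / (2*15) mod 31 = 13
x3 = s^2 - 2 x1 mod 31 = 13^2 - 2*3 = 8
y3 = s (x1 - x3) - y1 mod 31 = 13 * (3 - 8) - 15 = 13

2P = (8, 13)


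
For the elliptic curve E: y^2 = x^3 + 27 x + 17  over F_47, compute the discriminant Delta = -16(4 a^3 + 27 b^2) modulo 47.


4 a^3 + 27 b^2 = 4*27^3 + 27*17^2 = 78732 + 7803 = 86535
Delta = -16 * (86535) = -1384560
Delta mod 47 = 13

Delta = 13 (mod 47)


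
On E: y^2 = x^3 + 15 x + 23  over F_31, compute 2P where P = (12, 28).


Doubling: s = (3 x1^2 + a) / (2 y1)
s = (3*12^2 + 15) / (2*28) mod 31 = 3
x3 = s^2 - 2 x1 mod 31 = 3^2 - 2*12 = 16
y3 = s (x1 - x3) - y1 mod 31 = 3 * (12 - 16) - 28 = 22

2P = (16, 22)


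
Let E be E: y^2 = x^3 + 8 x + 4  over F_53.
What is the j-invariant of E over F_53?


Delta = -16(4 a^3 + 27 b^2) mod 53 = 17
-1728 * (4 a)^3 = -1728 * (4*8)^3 mod 53 = 29
j = 29 * 17^(-1) mod 53 = 36

j = 36 (mod 53)


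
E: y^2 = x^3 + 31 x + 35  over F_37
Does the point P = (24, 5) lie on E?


Check whether y^2 = x^3 + 31 x + 35 (mod 37) for (x, y) = (24, 5).
LHS: y^2 = 5^2 mod 37 = 25
RHS: x^3 + 31 x + 35 = 24^3 + 31*24 + 35 mod 37 = 25
LHS = RHS

Yes, on the curve


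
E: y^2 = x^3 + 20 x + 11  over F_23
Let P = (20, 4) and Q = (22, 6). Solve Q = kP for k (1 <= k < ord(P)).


Enumerate multiples of P until we hit Q = (22, 6):
  1P = (20, 4)
  2P = (15, 11)
  3P = (1, 20)
  4P = (18, 4)
  5P = (8, 19)
  6P = (21, 3)
  7P = (6, 5)
  8P = (22, 6)
Match found at i = 8.

k = 8


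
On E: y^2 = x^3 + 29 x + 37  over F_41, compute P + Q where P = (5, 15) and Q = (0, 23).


P != Q, so use the chord formula.
s = (y2 - y1) / (x2 - x1) = (8) / (36) mod 41 = 23
x3 = s^2 - x1 - x2 mod 41 = 23^2 - 5 - 0 = 32
y3 = s (x1 - x3) - y1 mod 41 = 23 * (5 - 32) - 15 = 20

P + Q = (32, 20)


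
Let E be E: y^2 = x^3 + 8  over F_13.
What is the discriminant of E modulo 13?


4 a^3 + 27 b^2 = 4*0^3 + 27*8^2 = 0 + 1728 = 1728
Delta = -16 * (1728) = -27648
Delta mod 13 = 3

Delta = 3 (mod 13)


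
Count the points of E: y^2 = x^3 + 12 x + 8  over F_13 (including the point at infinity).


For each x in F_13, count y with y^2 = x^3 + 12 x + 8 mod 13:
  x = 2: RHS = 1, y in [1, 12]  -> 2 point(s)
  x = 4: RHS = 3, y in [4, 9]  -> 2 point(s)
  x = 6: RHS = 10, y in [6, 7]  -> 2 point(s)
  x = 9: RHS = 0, y in [0]  -> 1 point(s)
  x = 10: RHS = 10, y in [6, 7]  -> 2 point(s)
Affine points: 9. Add the point at infinity: total = 10.

#E(F_13) = 10


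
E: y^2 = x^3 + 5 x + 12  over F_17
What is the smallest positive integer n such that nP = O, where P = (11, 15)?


Compute successive multiples of P until we hit O:
  1P = (11, 15)
  2P = (10, 12)
  3P = (5, 3)
  4P = (5, 14)
  5P = (10, 5)
  6P = (11, 2)
  7P = O

ord(P) = 7


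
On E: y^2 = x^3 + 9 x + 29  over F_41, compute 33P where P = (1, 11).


k = 33 = 100001_2 (binary, LSB first: 100001)
Double-and-add from P = (1, 11):
  bit 0 = 1: acc = O + (1, 11) = (1, 11)
  bit 1 = 0: acc unchanged = (1, 11)
  bit 2 = 0: acc unchanged = (1, 11)
  bit 3 = 0: acc unchanged = (1, 11)
  bit 4 = 0: acc unchanged = (1, 11)
  bit 5 = 1: acc = (1, 11) + (8, 11) = (32, 30)

33P = (32, 30)


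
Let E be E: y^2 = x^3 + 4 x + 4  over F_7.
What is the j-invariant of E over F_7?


Delta = -16(4 a^3 + 27 b^2) mod 7 = 3
-1728 * (4 a)^3 = -1728 * (4*4)^3 mod 7 = 1
j = 1 * 3^(-1) mod 7 = 5

j = 5 (mod 7)


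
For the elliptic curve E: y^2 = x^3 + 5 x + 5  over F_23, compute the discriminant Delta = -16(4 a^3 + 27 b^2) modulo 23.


4 a^3 + 27 b^2 = 4*5^3 + 27*5^2 = 500 + 675 = 1175
Delta = -16 * (1175) = -18800
Delta mod 23 = 14

Delta = 14 (mod 23)


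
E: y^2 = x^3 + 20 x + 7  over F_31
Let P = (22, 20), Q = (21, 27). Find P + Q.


P != Q, so use the chord formula.
s = (y2 - y1) / (x2 - x1) = (7) / (30) mod 31 = 24
x3 = s^2 - x1 - x2 mod 31 = 24^2 - 22 - 21 = 6
y3 = s (x1 - x3) - y1 mod 31 = 24 * (22 - 6) - 20 = 23

P + Q = (6, 23)


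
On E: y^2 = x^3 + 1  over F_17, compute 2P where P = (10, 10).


Doubling: s = (3 x1^2 + a) / (2 y1)
s = (3*10^2 + 0) / (2*10) mod 17 = 15
x3 = s^2 - 2 x1 mod 17 = 15^2 - 2*10 = 1
y3 = s (x1 - x3) - y1 mod 17 = 15 * (10 - 1) - 10 = 6

2P = (1, 6)


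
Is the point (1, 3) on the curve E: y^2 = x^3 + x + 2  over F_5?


Check whether y^2 = x^3 + 1 x + 2 (mod 5) for (x, y) = (1, 3).
LHS: y^2 = 3^2 mod 5 = 4
RHS: x^3 + 1 x + 2 = 1^3 + 1*1 + 2 mod 5 = 4
LHS = RHS

Yes, on the curve


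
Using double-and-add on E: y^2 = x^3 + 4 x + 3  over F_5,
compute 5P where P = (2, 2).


k = 5 = 101_2 (binary, LSB first: 101)
Double-and-add from P = (2, 2):
  bit 0 = 1: acc = O + (2, 2) = (2, 2)
  bit 1 = 0: acc unchanged = (2, 2)
  bit 2 = 1: acc = (2, 2) + (2, 2) = (2, 3)

5P = (2, 3)


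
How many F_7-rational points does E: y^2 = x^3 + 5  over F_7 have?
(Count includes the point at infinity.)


For each x in F_7, count y with y^2 = x^3 + 0 x + 5 mod 7:
  x = 3: RHS = 4, y in [2, 5]  -> 2 point(s)
  x = 5: RHS = 4, y in [2, 5]  -> 2 point(s)
  x = 6: RHS = 4, y in [2, 5]  -> 2 point(s)
Affine points: 6. Add the point at infinity: total = 7.

#E(F_7) = 7


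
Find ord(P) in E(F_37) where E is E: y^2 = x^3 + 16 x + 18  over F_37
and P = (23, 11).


Compute successive multiples of P until we hit O:
  1P = (23, 11)
  2P = (2, 24)
  3P = (5, 36)
  4P = (30, 9)
  5P = (9, 22)
  6P = (16, 2)
  7P = (14, 27)
  8P = (26, 19)
  ... (continuing to 33P)
  33P = O

ord(P) = 33


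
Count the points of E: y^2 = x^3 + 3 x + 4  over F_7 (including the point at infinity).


For each x in F_7, count y with y^2 = x^3 + 3 x + 4 mod 7:
  x = 0: RHS = 4, y in [2, 5]  -> 2 point(s)
  x = 1: RHS = 1, y in [1, 6]  -> 2 point(s)
  x = 2: RHS = 4, y in [2, 5]  -> 2 point(s)
  x = 5: RHS = 4, y in [2, 5]  -> 2 point(s)
  x = 6: RHS = 0, y in [0]  -> 1 point(s)
Affine points: 9. Add the point at infinity: total = 10.

#E(F_7) = 10


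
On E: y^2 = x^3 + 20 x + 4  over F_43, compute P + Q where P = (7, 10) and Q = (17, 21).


P != Q, so use the chord formula.
s = (y2 - y1) / (x2 - x1) = (11) / (10) mod 43 = 14
x3 = s^2 - x1 - x2 mod 43 = 14^2 - 7 - 17 = 0
y3 = s (x1 - x3) - y1 mod 43 = 14 * (7 - 0) - 10 = 2

P + Q = (0, 2)


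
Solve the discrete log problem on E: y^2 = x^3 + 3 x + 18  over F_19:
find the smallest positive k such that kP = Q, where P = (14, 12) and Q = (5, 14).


Enumerate multiples of P until we hit Q = (5, 14):
  1P = (14, 12)
  2P = (17, 2)
  3P = (16, 1)
  4P = (5, 5)
  5P = (6, 9)
  6P = (3, 4)
  7P = (3, 15)
  8P = (6, 10)
  9P = (5, 14)
Match found at i = 9.

k = 9


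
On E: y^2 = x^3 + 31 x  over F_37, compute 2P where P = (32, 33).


Doubling: s = (3 x1^2 + a) / (2 y1)
s = (3*32^2 + 31) / (2*33) mod 37 = 33
x3 = s^2 - 2 x1 mod 37 = 33^2 - 2*32 = 26
y3 = s (x1 - x3) - y1 mod 37 = 33 * (32 - 26) - 33 = 17

2P = (26, 17)


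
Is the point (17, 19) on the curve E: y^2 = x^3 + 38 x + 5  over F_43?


Check whether y^2 = x^3 + 38 x + 5 (mod 43) for (x, y) = (17, 19).
LHS: y^2 = 19^2 mod 43 = 17
RHS: x^3 + 38 x + 5 = 17^3 + 38*17 + 5 mod 43 = 17
LHS = RHS

Yes, on the curve


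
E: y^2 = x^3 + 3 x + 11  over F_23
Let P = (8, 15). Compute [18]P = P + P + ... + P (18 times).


k = 18 = 10010_2 (binary, LSB first: 01001)
Double-and-add from P = (8, 15):
  bit 0 = 0: acc unchanged = O
  bit 1 = 1: acc = O + (9, 13) = (9, 13)
  bit 2 = 0: acc unchanged = (9, 13)
  bit 3 = 0: acc unchanged = (9, 13)
  bit 4 = 1: acc = (9, 13) + (12, 2) = (18, 20)

18P = (18, 20)


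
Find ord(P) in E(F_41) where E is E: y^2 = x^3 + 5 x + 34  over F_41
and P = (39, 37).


Compute successive multiples of P until we hit O:
  1P = (39, 37)
  2P = (13, 0)
  3P = (39, 4)
  4P = O

ord(P) = 4


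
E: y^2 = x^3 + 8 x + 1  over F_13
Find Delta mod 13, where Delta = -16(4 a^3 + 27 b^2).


4 a^3 + 27 b^2 = 4*8^3 + 27*1^2 = 2048 + 27 = 2075
Delta = -16 * (2075) = -33200
Delta mod 13 = 2

Delta = 2 (mod 13)


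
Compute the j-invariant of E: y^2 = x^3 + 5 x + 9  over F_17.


Delta = -16(4 a^3 + 27 b^2) mod 17 = 1
-1728 * (4 a)^3 = -1728 * (4*5)^3 mod 17 = 9
j = 9 * 1^(-1) mod 17 = 9

j = 9 (mod 17)


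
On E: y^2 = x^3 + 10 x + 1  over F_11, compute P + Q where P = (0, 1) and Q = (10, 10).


P != Q, so use the chord formula.
s = (y2 - y1) / (x2 - x1) = (9) / (10) mod 11 = 2
x3 = s^2 - x1 - x2 mod 11 = 2^2 - 0 - 10 = 5
y3 = s (x1 - x3) - y1 mod 11 = 2 * (0 - 5) - 1 = 0

P + Q = (5, 0)


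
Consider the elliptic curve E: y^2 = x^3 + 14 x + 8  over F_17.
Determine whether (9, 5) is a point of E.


Check whether y^2 = x^3 + 14 x + 8 (mod 17) for (x, y) = (9, 5).
LHS: y^2 = 5^2 mod 17 = 8
RHS: x^3 + 14 x + 8 = 9^3 + 14*9 + 8 mod 17 = 13
LHS != RHS

No, not on the curve


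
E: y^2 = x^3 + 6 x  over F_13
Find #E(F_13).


For each x in F_13, count y with y^2 = x^3 + 6 x + 0 mod 13:
  x = 0: RHS = 0, y in [0]  -> 1 point(s)
  x = 4: RHS = 10, y in [6, 7]  -> 2 point(s)
  x = 5: RHS = 12, y in [5, 8]  -> 2 point(s)
  x = 8: RHS = 1, y in [1, 12]  -> 2 point(s)
  x = 9: RHS = 3, y in [4, 9]  -> 2 point(s)
Affine points: 9. Add the point at infinity: total = 10.

#E(F_13) = 10


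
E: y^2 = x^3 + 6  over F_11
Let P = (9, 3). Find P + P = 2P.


Doubling: s = (3 x1^2 + a) / (2 y1)
s = (3*9^2 + 0) / (2*3) mod 11 = 2
x3 = s^2 - 2 x1 mod 11 = 2^2 - 2*9 = 8
y3 = s (x1 - x3) - y1 mod 11 = 2 * (9 - 8) - 3 = 10

2P = (8, 10)


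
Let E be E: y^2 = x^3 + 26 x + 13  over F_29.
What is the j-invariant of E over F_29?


Delta = -16(4 a^3 + 27 b^2) mod 29 = 2
-1728 * (4 a)^3 = -1728 * (4*26)^3 mod 29 = 28
j = 28 * 2^(-1) mod 29 = 14

j = 14 (mod 29)


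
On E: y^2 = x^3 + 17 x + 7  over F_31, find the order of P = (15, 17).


Compute successive multiples of P until we hit O:
  1P = (15, 17)
  2P = (19, 11)
  3P = (7, 2)
  4P = (13, 10)
  5P = (23, 17)
  6P = (24, 14)
  7P = (30, 19)
  8P = (2, 24)
  ... (continuing to 17P)
  17P = O

ord(P) = 17


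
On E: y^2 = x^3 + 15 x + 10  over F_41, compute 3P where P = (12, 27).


k = 3 = 11_2 (binary, LSB first: 11)
Double-and-add from P = (12, 27):
  bit 0 = 1: acc = O + (12, 27) = (12, 27)
  bit 1 = 1: acc = (12, 27) + (12, 14) = O

3P = O


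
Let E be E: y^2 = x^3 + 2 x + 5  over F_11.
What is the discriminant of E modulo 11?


4 a^3 + 27 b^2 = 4*2^3 + 27*5^2 = 32 + 675 = 707
Delta = -16 * (707) = -11312
Delta mod 11 = 7

Delta = 7 (mod 11)


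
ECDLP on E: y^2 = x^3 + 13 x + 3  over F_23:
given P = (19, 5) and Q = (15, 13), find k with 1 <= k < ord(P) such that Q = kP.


Enumerate multiples of P until we hit Q = (15, 13):
  1P = (19, 5)
  2P = (16, 11)
  3P = (15, 10)
  4P = (15, 13)
Match found at i = 4.

k = 4


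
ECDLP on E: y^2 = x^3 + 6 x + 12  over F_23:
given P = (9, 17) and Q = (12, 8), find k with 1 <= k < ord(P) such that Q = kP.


Enumerate multiples of P until we hit Q = (12, 8):
  1P = (9, 17)
  2P = (0, 9)
  3P = (4, 13)
  4P = (18, 8)
  5P = (20, 17)
  6P = (17, 6)
  7P = (5, 12)
  8P = (12, 8)
Match found at i = 8.

k = 8


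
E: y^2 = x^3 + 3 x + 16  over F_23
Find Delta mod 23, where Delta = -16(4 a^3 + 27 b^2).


4 a^3 + 27 b^2 = 4*3^3 + 27*16^2 = 108 + 6912 = 7020
Delta = -16 * (7020) = -112320
Delta mod 23 = 12

Delta = 12 (mod 23)


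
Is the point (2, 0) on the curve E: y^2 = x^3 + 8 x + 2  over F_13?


Check whether y^2 = x^3 + 8 x + 2 (mod 13) for (x, y) = (2, 0).
LHS: y^2 = 0^2 mod 13 = 0
RHS: x^3 + 8 x + 2 = 2^3 + 8*2 + 2 mod 13 = 0
LHS = RHS

Yes, on the curve


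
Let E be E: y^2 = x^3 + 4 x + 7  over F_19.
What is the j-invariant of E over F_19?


Delta = -16(4 a^3 + 27 b^2) mod 19 = 6
-1728 * (4 a)^3 = -1728 * (4*4)^3 mod 19 = 11
j = 11 * 6^(-1) mod 19 = 5

j = 5 (mod 19)


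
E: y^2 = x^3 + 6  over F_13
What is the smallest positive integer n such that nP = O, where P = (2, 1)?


Compute successive multiples of P until we hit O:
  1P = (2, 1)
  2P = (6, 1)
  3P = (5, 12)
  4P = (5, 1)
  5P = (6, 12)
  6P = (2, 12)
  7P = O

ord(P) = 7


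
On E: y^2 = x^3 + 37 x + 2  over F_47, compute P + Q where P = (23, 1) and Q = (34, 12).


P != Q, so use the chord formula.
s = (y2 - y1) / (x2 - x1) = (11) / (11) mod 47 = 1
x3 = s^2 - x1 - x2 mod 47 = 1^2 - 23 - 34 = 38
y3 = s (x1 - x3) - y1 mod 47 = 1 * (23 - 38) - 1 = 31

P + Q = (38, 31)


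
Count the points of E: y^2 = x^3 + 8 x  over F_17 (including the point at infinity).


For each x in F_17, count y with y^2 = x^3 + 8 x + 0 mod 17:
  x = 0: RHS = 0, y in [0]  -> 1 point(s)
  x = 1: RHS = 9, y in [3, 14]  -> 2 point(s)
  x = 3: RHS = 0, y in [0]  -> 1 point(s)
  x = 6: RHS = 9, y in [3, 14]  -> 2 point(s)
  x = 7: RHS = 8, y in [5, 12]  -> 2 point(s)
  x = 8: RHS = 15, y in [7, 10]  -> 2 point(s)
  x = 9: RHS = 2, y in [6, 11]  -> 2 point(s)
  x = 10: RHS = 9, y in [3, 14]  -> 2 point(s)
  x = 11: RHS = 8, y in [5, 12]  -> 2 point(s)
  x = 14: RHS = 0, y in [0]  -> 1 point(s)
  x = 16: RHS = 8, y in [5, 12]  -> 2 point(s)
Affine points: 19. Add the point at infinity: total = 20.

#E(F_17) = 20


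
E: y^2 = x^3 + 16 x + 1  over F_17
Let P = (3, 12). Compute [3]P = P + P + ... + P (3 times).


k = 3 = 11_2 (binary, LSB first: 11)
Double-and-add from P = (3, 12):
  bit 0 = 1: acc = O + (3, 12) = (3, 12)
  bit 1 = 1: acc = (3, 12) + (13, 14) = (16, 16)

3P = (16, 16)


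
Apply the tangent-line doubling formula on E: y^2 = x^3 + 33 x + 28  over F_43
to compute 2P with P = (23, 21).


Doubling: s = (3 x1^2 + a) / (2 y1)
s = (3*23^2 + 33) / (2*21) mod 43 = 14
x3 = s^2 - 2 x1 mod 43 = 14^2 - 2*23 = 21
y3 = s (x1 - x3) - y1 mod 43 = 14 * (23 - 21) - 21 = 7

2P = (21, 7)


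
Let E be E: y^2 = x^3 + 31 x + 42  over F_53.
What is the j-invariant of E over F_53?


Delta = -16(4 a^3 + 27 b^2) mod 53 = 37
-1728 * (4 a)^3 = -1728 * (4*31)^3 mod 53 = 42
j = 42 * 37^(-1) mod 53 = 4

j = 4 (mod 53)


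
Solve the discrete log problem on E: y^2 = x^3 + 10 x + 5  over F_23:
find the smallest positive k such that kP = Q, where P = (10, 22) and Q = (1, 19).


Enumerate multiples of P until we hit Q = (1, 19):
  1P = (10, 22)
  2P = (16, 11)
  3P = (1, 19)
Match found at i = 3.

k = 3


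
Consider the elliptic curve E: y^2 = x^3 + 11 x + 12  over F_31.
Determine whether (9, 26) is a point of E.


Check whether y^2 = x^3 + 11 x + 12 (mod 31) for (x, y) = (9, 26).
LHS: y^2 = 26^2 mod 31 = 25
RHS: x^3 + 11 x + 12 = 9^3 + 11*9 + 12 mod 31 = 3
LHS != RHS

No, not on the curve


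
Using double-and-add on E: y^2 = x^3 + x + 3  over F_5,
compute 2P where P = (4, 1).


k = 2 = 10_2 (binary, LSB first: 01)
Double-and-add from P = (4, 1):
  bit 0 = 0: acc unchanged = O
  bit 1 = 1: acc = O + (1, 0) = (1, 0)

2P = (1, 0)


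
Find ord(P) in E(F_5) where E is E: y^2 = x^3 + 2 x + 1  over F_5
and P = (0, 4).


Compute successive multiples of P until we hit O:
  1P = (0, 4)
  2P = (1, 2)
  3P = (3, 2)
  4P = (3, 3)
  5P = (1, 3)
  6P = (0, 1)
  7P = O

ord(P) = 7


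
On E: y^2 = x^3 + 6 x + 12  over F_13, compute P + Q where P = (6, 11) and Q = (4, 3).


P != Q, so use the chord formula.
s = (y2 - y1) / (x2 - x1) = (5) / (11) mod 13 = 4
x3 = s^2 - x1 - x2 mod 13 = 4^2 - 6 - 4 = 6
y3 = s (x1 - x3) - y1 mod 13 = 4 * (6 - 6) - 11 = 2

P + Q = (6, 2)


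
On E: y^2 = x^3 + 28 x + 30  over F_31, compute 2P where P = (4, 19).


Doubling: s = (3 x1^2 + a) / (2 y1)
s = (3*4^2 + 28) / (2*19) mod 31 = 2
x3 = s^2 - 2 x1 mod 31 = 2^2 - 2*4 = 27
y3 = s (x1 - x3) - y1 mod 31 = 2 * (4 - 27) - 19 = 28

2P = (27, 28)


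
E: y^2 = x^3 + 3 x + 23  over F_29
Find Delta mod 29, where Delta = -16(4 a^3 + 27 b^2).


4 a^3 + 27 b^2 = 4*3^3 + 27*23^2 = 108 + 14283 = 14391
Delta = -16 * (14391) = -230256
Delta mod 29 = 4

Delta = 4 (mod 29)


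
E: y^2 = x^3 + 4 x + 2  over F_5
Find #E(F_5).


For each x in F_5, count y with y^2 = x^3 + 4 x + 2 mod 5:
  x = 3: RHS = 1, y in [1, 4]  -> 2 point(s)
Affine points: 2. Add the point at infinity: total = 3.

#E(F_5) = 3


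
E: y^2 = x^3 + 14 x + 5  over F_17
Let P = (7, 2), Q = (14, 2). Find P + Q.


P != Q, so use the chord formula.
s = (y2 - y1) / (x2 - x1) = (0) / (7) mod 17 = 0
x3 = s^2 - x1 - x2 mod 17 = 0^2 - 7 - 14 = 13
y3 = s (x1 - x3) - y1 mod 17 = 0 * (7 - 13) - 2 = 15

P + Q = (13, 15)


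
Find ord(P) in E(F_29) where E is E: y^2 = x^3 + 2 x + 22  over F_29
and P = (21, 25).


Compute successive multiples of P until we hit O:
  1P = (21, 25)
  2P = (15, 18)
  3P = (0, 14)
  4P = (4, 6)
  5P = (20, 0)
  6P = (4, 23)
  7P = (0, 15)
  8P = (15, 11)
  ... (continuing to 10P)
  10P = O

ord(P) = 10


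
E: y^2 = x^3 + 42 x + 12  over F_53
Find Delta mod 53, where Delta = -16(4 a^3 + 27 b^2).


4 a^3 + 27 b^2 = 4*42^3 + 27*12^2 = 296352 + 3888 = 300240
Delta = -16 * (300240) = -4803840
Delta mod 53 = 27

Delta = 27 (mod 53)


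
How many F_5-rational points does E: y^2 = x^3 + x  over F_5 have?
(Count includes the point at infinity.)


For each x in F_5, count y with y^2 = x^3 + 1 x + 0 mod 5:
  x = 0: RHS = 0, y in [0]  -> 1 point(s)
  x = 2: RHS = 0, y in [0]  -> 1 point(s)
  x = 3: RHS = 0, y in [0]  -> 1 point(s)
Affine points: 3. Add the point at infinity: total = 4.

#E(F_5) = 4


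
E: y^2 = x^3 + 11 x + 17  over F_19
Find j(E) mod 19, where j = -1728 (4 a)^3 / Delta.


Delta = -16(4 a^3 + 27 b^2) mod 19 = 13
-1728 * (4 a)^3 = -1728 * (4*11)^3 mod 19 = 7
j = 7 * 13^(-1) mod 19 = 2

j = 2 (mod 19)


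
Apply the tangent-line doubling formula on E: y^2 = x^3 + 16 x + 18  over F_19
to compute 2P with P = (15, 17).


Doubling: s = (3 x1^2 + a) / (2 y1)
s = (3*15^2 + 16) / (2*17) mod 19 = 3
x3 = s^2 - 2 x1 mod 19 = 3^2 - 2*15 = 17
y3 = s (x1 - x3) - y1 mod 19 = 3 * (15 - 17) - 17 = 15

2P = (17, 15)


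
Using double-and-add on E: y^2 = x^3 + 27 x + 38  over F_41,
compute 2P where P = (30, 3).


k = 2 = 10_2 (binary, LSB first: 01)
Double-and-add from P = (30, 3):
  bit 0 = 0: acc unchanged = O
  bit 1 = 1: acc = O + (24, 18) = (24, 18)

2P = (24, 18)


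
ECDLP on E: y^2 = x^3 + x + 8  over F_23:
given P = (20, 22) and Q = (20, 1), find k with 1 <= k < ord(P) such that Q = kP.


Enumerate multiples of P until we hit Q = (20, 1):
  1P = (20, 22)
  2P = (18, 19)
  3P = (16, 7)
  4P = (14, 12)
  5P = (2, 8)
  6P = (7, 6)
  7P = (5, 0)
  8P = (7, 17)
  9P = (2, 15)
  10P = (14, 11)
  11P = (16, 16)
  12P = (18, 4)
  13P = (20, 1)
Match found at i = 13.

k = 13


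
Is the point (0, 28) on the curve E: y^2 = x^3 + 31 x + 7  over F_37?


Check whether y^2 = x^3 + 31 x + 7 (mod 37) for (x, y) = (0, 28).
LHS: y^2 = 28^2 mod 37 = 7
RHS: x^3 + 31 x + 7 = 0^3 + 31*0 + 7 mod 37 = 7
LHS = RHS

Yes, on the curve


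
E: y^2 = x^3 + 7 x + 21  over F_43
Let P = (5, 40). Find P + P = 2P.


Doubling: s = (3 x1^2 + a) / (2 y1)
s = (3*5^2 + 7) / (2*40) mod 43 = 15
x3 = s^2 - 2 x1 mod 43 = 15^2 - 2*5 = 0
y3 = s (x1 - x3) - y1 mod 43 = 15 * (5 - 0) - 40 = 35

2P = (0, 35)


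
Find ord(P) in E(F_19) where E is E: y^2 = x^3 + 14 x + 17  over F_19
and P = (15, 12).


Compute successive multiples of P until we hit O:
  1P = (15, 12)
  2P = (9, 13)
  3P = (4, 2)
  4P = (17, 0)
  5P = (4, 17)
  6P = (9, 6)
  7P = (15, 7)
  8P = O

ord(P) = 8


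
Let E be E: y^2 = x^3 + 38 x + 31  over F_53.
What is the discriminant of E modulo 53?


4 a^3 + 27 b^2 = 4*38^3 + 27*31^2 = 219488 + 25947 = 245435
Delta = -16 * (245435) = -3926960
Delta mod 53 = 22

Delta = 22 (mod 53)


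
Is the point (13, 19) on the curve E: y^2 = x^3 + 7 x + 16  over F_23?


Check whether y^2 = x^3 + 7 x + 16 (mod 23) for (x, y) = (13, 19).
LHS: y^2 = 19^2 mod 23 = 16
RHS: x^3 + 7 x + 16 = 13^3 + 7*13 + 16 mod 23 = 4
LHS != RHS

No, not on the curve


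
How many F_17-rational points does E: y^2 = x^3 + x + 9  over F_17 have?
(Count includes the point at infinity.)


For each x in F_17, count y with y^2 = x^3 + 1 x + 9 mod 17:
  x = 0: RHS = 9, y in [3, 14]  -> 2 point(s)
  x = 2: RHS = 2, y in [6, 11]  -> 2 point(s)
  x = 4: RHS = 9, y in [3, 14]  -> 2 point(s)
  x = 7: RHS = 2, y in [6, 11]  -> 2 point(s)
  x = 8: RHS = 2, y in [6, 11]  -> 2 point(s)
  x = 9: RHS = 16, y in [4, 13]  -> 2 point(s)
  x = 10: RHS = 16, y in [4, 13]  -> 2 point(s)
  x = 11: RHS = 8, y in [5, 12]  -> 2 point(s)
  x = 12: RHS = 15, y in [7, 10]  -> 2 point(s)
  x = 13: RHS = 9, y in [3, 14]  -> 2 point(s)
  x = 14: RHS = 13, y in [8, 9]  -> 2 point(s)
  x = 15: RHS = 16, y in [4, 13]  -> 2 point(s)
Affine points: 24. Add the point at infinity: total = 25.

#E(F_17) = 25


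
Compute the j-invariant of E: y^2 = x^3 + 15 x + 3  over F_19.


Delta = -16(4 a^3 + 27 b^2) mod 19 = 18
-1728 * (4 a)^3 = -1728 * (4*15)^3 mod 19 = 8
j = 8 * 18^(-1) mod 19 = 11

j = 11 (mod 19)


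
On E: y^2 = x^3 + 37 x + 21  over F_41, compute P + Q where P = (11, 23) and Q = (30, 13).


P != Q, so use the chord formula.
s = (y2 - y1) / (x2 - x1) = (31) / (19) mod 41 = 34
x3 = s^2 - x1 - x2 mod 41 = 34^2 - 11 - 30 = 8
y3 = s (x1 - x3) - y1 mod 41 = 34 * (11 - 8) - 23 = 38

P + Q = (8, 38)


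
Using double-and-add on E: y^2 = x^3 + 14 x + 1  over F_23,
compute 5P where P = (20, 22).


k = 5 = 101_2 (binary, LSB first: 101)
Double-and-add from P = (20, 22):
  bit 0 = 1: acc = O + (20, 22) = (20, 22)
  bit 1 = 0: acc unchanged = (20, 22)
  bit 2 = 1: acc = (20, 22) + (0, 1) = (6, 18)

5P = (6, 18)


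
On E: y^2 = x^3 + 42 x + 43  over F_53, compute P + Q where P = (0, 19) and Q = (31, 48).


P != Q, so use the chord formula.
s = (y2 - y1) / (x2 - x1) = (29) / (31) mod 53 = 30
x3 = s^2 - x1 - x2 mod 53 = 30^2 - 0 - 31 = 21
y3 = s (x1 - x3) - y1 mod 53 = 30 * (0 - 21) - 19 = 40

P + Q = (21, 40)


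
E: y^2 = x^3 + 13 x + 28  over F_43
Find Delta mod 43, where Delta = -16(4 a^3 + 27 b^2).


4 a^3 + 27 b^2 = 4*13^3 + 27*28^2 = 8788 + 21168 = 29956
Delta = -16 * (29956) = -479296
Delta mod 43 = 25

Delta = 25 (mod 43)


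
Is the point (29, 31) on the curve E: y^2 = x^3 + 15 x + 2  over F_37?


Check whether y^2 = x^3 + 15 x + 2 (mod 37) for (x, y) = (29, 31).
LHS: y^2 = 31^2 mod 37 = 36
RHS: x^3 + 15 x + 2 = 29^3 + 15*29 + 2 mod 37 = 36
LHS = RHS

Yes, on the curve


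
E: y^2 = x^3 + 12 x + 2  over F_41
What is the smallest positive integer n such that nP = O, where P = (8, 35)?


Compute successive multiples of P until we hit O:
  1P = (8, 35)
  2P = (27, 1)
  3P = (5, 33)
  4P = (33, 3)
  5P = (4, 14)
  6P = (13, 31)
  7P = (19, 23)
  8P = (24, 16)
  ... (continuing to 33P)
  33P = O

ord(P) = 33


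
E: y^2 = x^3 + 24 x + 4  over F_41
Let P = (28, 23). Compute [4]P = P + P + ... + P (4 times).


k = 4 = 100_2 (binary, LSB first: 001)
Double-and-add from P = (28, 23):
  bit 0 = 0: acc unchanged = O
  bit 1 = 0: acc unchanged = O
  bit 2 = 1: acc = O + (6, 35) = (6, 35)

4P = (6, 35)


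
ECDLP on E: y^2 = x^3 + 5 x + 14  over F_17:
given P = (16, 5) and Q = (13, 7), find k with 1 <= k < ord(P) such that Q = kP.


Enumerate multiples of P until we hit Q = (13, 7):
  1P = (16, 5)
  2P = (4, 8)
  3P = (13, 7)
Match found at i = 3.

k = 3


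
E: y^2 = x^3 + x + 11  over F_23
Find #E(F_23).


For each x in F_23, count y with y^2 = x^3 + 1 x + 11 mod 23:
  x = 1: RHS = 13, y in [6, 17]  -> 2 point(s)
  x = 3: RHS = 18, y in [8, 15]  -> 2 point(s)
  x = 5: RHS = 3, y in [7, 16]  -> 2 point(s)
  x = 6: RHS = 3, y in [7, 16]  -> 2 point(s)
  x = 7: RHS = 16, y in [4, 19]  -> 2 point(s)
  x = 8: RHS = 2, y in [5, 18]  -> 2 point(s)
  x = 9: RHS = 13, y in [6, 17]  -> 2 point(s)
  x = 10: RHS = 9, y in [3, 20]  -> 2 point(s)
  x = 12: RHS = 3, y in [7, 16]  -> 2 point(s)
  x = 13: RHS = 13, y in [6, 17]  -> 2 point(s)
  x = 14: RHS = 9, y in [3, 20]  -> 2 point(s)
  x = 16: RHS = 6, y in [11, 12]  -> 2 point(s)
  x = 19: RHS = 12, y in [9, 14]  -> 2 point(s)
  x = 20: RHS = 4, y in [2, 21]  -> 2 point(s)
  x = 21: RHS = 1, y in [1, 22]  -> 2 point(s)
  x = 22: RHS = 9, y in [3, 20]  -> 2 point(s)
Affine points: 32. Add the point at infinity: total = 33.

#E(F_23) = 33


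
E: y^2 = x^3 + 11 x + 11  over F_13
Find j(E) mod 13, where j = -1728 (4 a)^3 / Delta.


Delta = -16(4 a^3 + 27 b^2) mod 13 = 6
-1728 * (4 a)^3 = -1728 * (4*11)^3 mod 13 = 8
j = 8 * 6^(-1) mod 13 = 10

j = 10 (mod 13)


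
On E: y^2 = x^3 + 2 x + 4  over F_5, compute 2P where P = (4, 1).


Doubling: s = (3 x1^2 + a) / (2 y1)
s = (3*4^2 + 2) / (2*1) mod 5 = 0
x3 = s^2 - 2 x1 mod 5 = 0^2 - 2*4 = 2
y3 = s (x1 - x3) - y1 mod 5 = 0 * (4 - 2) - 1 = 4

2P = (2, 4)


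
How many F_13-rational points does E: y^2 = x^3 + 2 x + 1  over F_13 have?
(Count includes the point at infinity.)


For each x in F_13, count y with y^2 = x^3 + 2 x + 1 mod 13:
  x = 0: RHS = 1, y in [1, 12]  -> 2 point(s)
  x = 1: RHS = 4, y in [2, 11]  -> 2 point(s)
  x = 2: RHS = 0, y in [0]  -> 1 point(s)
  x = 8: RHS = 9, y in [3, 10]  -> 2 point(s)
Affine points: 7. Add the point at infinity: total = 8.

#E(F_13) = 8


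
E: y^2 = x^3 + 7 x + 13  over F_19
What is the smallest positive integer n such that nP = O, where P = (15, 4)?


Compute successive multiples of P until we hit O:
  1P = (15, 4)
  2P = (14, 10)
  3P = (7, 5)
  4P = (8, 7)
  5P = (2, 4)
  6P = (2, 15)
  7P = (8, 12)
  8P = (7, 14)
  ... (continuing to 11P)
  11P = O

ord(P) = 11


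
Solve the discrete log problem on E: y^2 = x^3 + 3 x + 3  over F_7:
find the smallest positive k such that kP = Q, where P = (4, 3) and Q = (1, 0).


Enumerate multiples of P until we hit Q = (1, 0):
  1P = (4, 3)
  2P = (3, 2)
  3P = (1, 0)
Match found at i = 3.

k = 3


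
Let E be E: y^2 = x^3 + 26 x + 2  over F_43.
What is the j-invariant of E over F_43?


Delta = -16(4 a^3 + 27 b^2) mod 43 = 8
-1728 * (4 a)^3 = -1728 * (4*26)^3 mod 43 = 42
j = 42 * 8^(-1) mod 43 = 16

j = 16 (mod 43)


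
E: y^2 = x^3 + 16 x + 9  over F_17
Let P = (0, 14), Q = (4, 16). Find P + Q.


P != Q, so use the chord formula.
s = (y2 - y1) / (x2 - x1) = (2) / (4) mod 17 = 9
x3 = s^2 - x1 - x2 mod 17 = 9^2 - 0 - 4 = 9
y3 = s (x1 - x3) - y1 mod 17 = 9 * (0 - 9) - 14 = 7

P + Q = (9, 7)


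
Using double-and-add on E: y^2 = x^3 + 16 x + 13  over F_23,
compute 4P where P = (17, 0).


k = 4 = 100_2 (binary, LSB first: 001)
Double-and-add from P = (17, 0):
  bit 0 = 0: acc unchanged = O
  bit 1 = 0: acc unchanged = O
  bit 2 = 1: acc = O + O = O

4P = O


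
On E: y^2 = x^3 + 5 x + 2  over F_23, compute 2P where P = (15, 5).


Doubling: s = (3 x1^2 + a) / (2 y1)
s = (3*15^2 + 5) / (2*5) mod 23 = 22
x3 = s^2 - 2 x1 mod 23 = 22^2 - 2*15 = 17
y3 = s (x1 - x3) - y1 mod 23 = 22 * (15 - 17) - 5 = 20

2P = (17, 20)


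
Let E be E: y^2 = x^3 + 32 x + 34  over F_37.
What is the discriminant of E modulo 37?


4 a^3 + 27 b^2 = 4*32^3 + 27*34^2 = 131072 + 31212 = 162284
Delta = -16 * (162284) = -2596544
Delta mod 37 = 5

Delta = 5 (mod 37)


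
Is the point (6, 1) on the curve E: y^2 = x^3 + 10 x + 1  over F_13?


Check whether y^2 = x^3 + 10 x + 1 (mod 13) for (x, y) = (6, 1).
LHS: y^2 = 1^2 mod 13 = 1
RHS: x^3 + 10 x + 1 = 6^3 + 10*6 + 1 mod 13 = 4
LHS != RHS

No, not on the curve


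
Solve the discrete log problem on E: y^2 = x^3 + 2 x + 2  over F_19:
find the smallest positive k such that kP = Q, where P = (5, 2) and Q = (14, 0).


Enumerate multiples of P until we hit Q = (14, 0):
  1P = (5, 2)
  2P = (15, 5)
  3P = (16, 8)
  4P = (14, 0)
Match found at i = 4.

k = 4
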